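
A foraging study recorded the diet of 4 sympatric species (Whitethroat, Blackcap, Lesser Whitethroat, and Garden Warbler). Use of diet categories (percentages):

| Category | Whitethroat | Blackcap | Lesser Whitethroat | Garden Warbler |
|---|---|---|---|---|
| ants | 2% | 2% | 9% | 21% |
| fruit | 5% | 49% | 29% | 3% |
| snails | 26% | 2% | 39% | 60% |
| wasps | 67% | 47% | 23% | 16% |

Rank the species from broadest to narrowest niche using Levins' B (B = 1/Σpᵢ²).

Convert percentages to proportions (divide by 100).
Σp_Whitᵢ² = 0.02² + 0.05² + 0.26² + 0.67² = 0.0004 + 0.0025 + 0.0676 + 0.4489 = 0.5194
B_Whit = 1 / 0.5194 = 1.9253
Σp_Blacᵢ² = 0.02² + 0.49² + 0.02² + 0.47² = 0.0004 + 0.2401 + 0.0004 + 0.2209 = 0.4618
B_Blac = 1 / 0.4618 = 2.1654
Σp_Lessᵢ² = 0.09² + 0.29² + 0.39² + 0.23² = 0.0081 + 0.0841 + 0.1521 + 0.0529 = 0.2972
B_Less = 1 / 0.2972 = 3.3647
Σp_Gardᵢ² = 0.21² + 0.03² + 0.60² + 0.16² = 0.0441 + 0.0009 + 0.3600 + 0.0256 = 0.4306
B_Gard = 1 / 0.4306 = 2.3223
Ranking by B (broadest → narrowest): Lesser Whitethroat (3.36) > Garden Warbler (2.32) > Blackcap (2.17) > Whitethroat (1.93)

Lesser Whitethroat > Garden Warbler > Blackcap > Whitethroat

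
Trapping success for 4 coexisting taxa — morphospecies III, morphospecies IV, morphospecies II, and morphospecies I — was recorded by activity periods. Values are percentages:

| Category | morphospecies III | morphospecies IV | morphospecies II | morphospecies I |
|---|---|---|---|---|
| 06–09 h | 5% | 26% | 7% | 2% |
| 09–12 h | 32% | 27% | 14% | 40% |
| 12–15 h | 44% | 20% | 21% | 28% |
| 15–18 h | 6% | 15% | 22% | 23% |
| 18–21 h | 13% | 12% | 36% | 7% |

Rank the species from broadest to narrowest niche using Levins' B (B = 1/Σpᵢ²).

morphospecies IV > morphospecies II > morphospecies I > morphospecies III

Convert percentages to proportions (divide by 100).
Σp_IIIᵢ² = 0.05² + 0.32² + 0.44² + 0.06² + 0.13² = 0.0025 + 0.1024 + 0.1936 + 0.0036 + 0.0169 = 0.3190
B_III = 1 / 0.3190 = 3.1348
Σp_IVᵢ² = 0.26² + 0.27² + 0.20² + 0.15² + 0.12² = 0.0676 + 0.0729 + 0.0400 + 0.0225 + 0.0144 = 0.2174
B_IV = 1 / 0.2174 = 4.5998
Σp_IIᵢ² = 0.07² + 0.14² + 0.21² + 0.22² + 0.36² = 0.0049 + 0.0196 + 0.0441 + 0.0484 + 0.1296 = 0.2466
B_II = 1 / 0.2466 = 4.0552
Σp_Iᵢ² = 0.02² + 0.40² + 0.28² + 0.23² + 0.07² = 0.0004 + 0.1600 + 0.0784 + 0.0529 + 0.0049 = 0.2966
B_I = 1 / 0.2966 = 3.3715
Ranking by B (broadest → narrowest): morphospecies IV (4.60) > morphospecies II (4.06) > morphospecies I (3.37) > morphospecies III (3.13)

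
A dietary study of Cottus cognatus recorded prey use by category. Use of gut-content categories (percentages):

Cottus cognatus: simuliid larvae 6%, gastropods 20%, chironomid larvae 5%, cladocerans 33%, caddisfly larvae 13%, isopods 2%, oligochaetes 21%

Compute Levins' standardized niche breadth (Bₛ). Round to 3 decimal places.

0.604

Convert percentages to proportions (divide by 100).
Σpᵢ² = 0.06² + 0.20² + 0.05² + 0.33² + 0.13² + 0.02² + 0.21² = 0.0036 + 0.0400 + 0.0025 + 0.1089 + 0.0169 + 0.0004 + 0.0441 = 0.2164
B = 1 / 0.2164 = 4.62107
Bₛ = (B − 1)/(n − 1) = (4.62107 − 1)/(7 − 1) = 3.62107/6 = 0.60351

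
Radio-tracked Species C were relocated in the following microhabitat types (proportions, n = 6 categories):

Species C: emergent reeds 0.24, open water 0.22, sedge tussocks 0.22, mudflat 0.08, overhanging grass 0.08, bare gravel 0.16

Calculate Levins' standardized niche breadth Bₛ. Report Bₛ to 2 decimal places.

Σpᵢ² = 0.24² + 0.22² + 0.22² + 0.08² + 0.08² + 0.16² = 0.0576 + 0.0484 + 0.0484 + 0.0064 + 0.0064 + 0.0256 = 0.1928
B = 1 / 0.1928 = 5.1867
Bₛ = (B − 1)/(n − 1) = (5.1867 − 1)/(6 − 1) = 4.1867/5 = 0.8373

0.84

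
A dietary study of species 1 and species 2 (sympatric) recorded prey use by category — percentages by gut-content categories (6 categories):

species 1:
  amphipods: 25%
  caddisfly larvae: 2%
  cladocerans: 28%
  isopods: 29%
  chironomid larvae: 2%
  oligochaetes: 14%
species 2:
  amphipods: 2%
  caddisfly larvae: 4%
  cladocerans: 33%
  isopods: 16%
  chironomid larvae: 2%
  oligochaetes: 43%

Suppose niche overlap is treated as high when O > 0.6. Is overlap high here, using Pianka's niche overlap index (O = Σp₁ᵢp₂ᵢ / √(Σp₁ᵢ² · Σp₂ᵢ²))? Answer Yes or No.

Yes

Convert percentages to proportions (divide by 100).
Σ p₁ᵢp₂ᵢ = 0.0050 + 0.0008 + 0.0924 + 0.0464 + 0.0004 + 0.0602 = 0.2052
Σp_1ᵢ² = 0.25² + 0.02² + 0.28² + 0.29² + 0.02² + 0.14² = 0.0625 + 0.0004 + 0.0784 + 0.0841 + 0.0004 + 0.0196 = 0.2454
Σp_2ᵢ² = 0.02² + 0.04² + 0.33² + 0.16² + 0.02² + 0.43² = 0.0004 + 0.0016 + 0.1089 + 0.0256 + 0.0004 + 0.1849 = 0.3218
O = 0.2052 / √(0.2454 × 0.3218) = 0.2052 / 0.28102 = 0.7302
O = 0.7302 > 0.6 → Yes.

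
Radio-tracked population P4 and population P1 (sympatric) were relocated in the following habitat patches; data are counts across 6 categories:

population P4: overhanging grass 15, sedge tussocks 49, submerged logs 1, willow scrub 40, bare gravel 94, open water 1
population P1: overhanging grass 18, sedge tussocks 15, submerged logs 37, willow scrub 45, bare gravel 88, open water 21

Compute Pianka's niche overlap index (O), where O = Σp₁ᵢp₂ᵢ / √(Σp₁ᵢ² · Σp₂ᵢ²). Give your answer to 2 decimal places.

Proportions for population P4 (n=200): 15/200=0.0750, 49/200=0.2450, 1/200=0.0050, 40/200=0.2000, 94/200=0.4700, 1/200=0.0050
Proportions for population P1 (n=224): 18/224=0.0804, 15/224=0.0670, 37/224=0.1652, 45/224=0.2009, 88/224=0.3929, 21/224=0.0938
Σ p₁ᵢp₂ᵢ = 0.006030 + 0.016415 + 0.000826 + 0.040180 + 0.184663 + 0.000469 = 0.248583
Σp_1ᵢ² = 0.0750² + 0.2450² + 0.0050² + 0.2000² + 0.4700² + 0.0050² = 0.005625 + 0.060025 + 0.000025 + 0.040000 + 0.220900 + 0.000025 = 0.326600
Σp_2ᵢ² = 0.0804² + 0.0670² + 0.1652² + 0.2009² + 0.3929² + 0.0938² = 0.006464 + 0.004489 + 0.027291 + 0.040361 + 0.154370 + 0.008798 = 0.241773
O = 0.248583 / √(0.326600 × 0.241773) = 0.248583 / 0.2810037 = 0.8846

0.88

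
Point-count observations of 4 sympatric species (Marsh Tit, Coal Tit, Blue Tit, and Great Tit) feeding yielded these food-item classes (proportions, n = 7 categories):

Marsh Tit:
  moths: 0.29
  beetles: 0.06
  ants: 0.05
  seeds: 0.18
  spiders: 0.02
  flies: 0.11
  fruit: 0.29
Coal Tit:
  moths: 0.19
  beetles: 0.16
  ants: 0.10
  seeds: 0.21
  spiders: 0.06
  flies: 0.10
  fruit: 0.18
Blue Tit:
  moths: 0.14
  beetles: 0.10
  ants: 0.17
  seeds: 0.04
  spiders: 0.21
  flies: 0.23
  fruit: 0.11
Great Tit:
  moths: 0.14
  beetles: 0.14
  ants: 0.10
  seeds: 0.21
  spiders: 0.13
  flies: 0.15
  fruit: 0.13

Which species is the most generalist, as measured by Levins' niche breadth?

Σp_Marsᵢ² = 0.29² + 0.06² + 0.05² + 0.18² + 0.02² + 0.11² + 0.29² = 0.0841 + 0.0036 + 0.0025 + 0.0324 + 0.0004 + 0.0121 + 0.0841 = 0.2192
B_Mars = 1 / 0.2192 = 4.5620
Σp_Coalᵢ² = 0.19² + 0.16² + 0.10² + 0.21² + 0.06² + 0.10² + 0.18² = 0.0361 + 0.0256 + 0.0100 + 0.0441 + 0.0036 + 0.0100 + 0.0324 = 0.1618
B_Coal = 1 / 0.1618 = 6.1805
Σp_Blueᵢ² = 0.14² + 0.10² + 0.17² + 0.04² + 0.21² + 0.23² + 0.11² = 0.0196 + 0.0100 + 0.0289 + 0.0016 + 0.0441 + 0.0529 + 0.0121 = 0.1692
B_Blue = 1 / 0.1692 = 5.9102
Σp_Greaᵢ² = 0.14² + 0.14² + 0.10² + 0.21² + 0.13² + 0.15² + 0.13² = 0.0196 + 0.0196 + 0.0100 + 0.0441 + 0.0169 + 0.0225 + 0.0169 = 0.1496
B_Grea = 1 / 0.1496 = 6.6845
Highest B → broadest niche (most generalist): Great Tit (B = 6.68).

Great Tit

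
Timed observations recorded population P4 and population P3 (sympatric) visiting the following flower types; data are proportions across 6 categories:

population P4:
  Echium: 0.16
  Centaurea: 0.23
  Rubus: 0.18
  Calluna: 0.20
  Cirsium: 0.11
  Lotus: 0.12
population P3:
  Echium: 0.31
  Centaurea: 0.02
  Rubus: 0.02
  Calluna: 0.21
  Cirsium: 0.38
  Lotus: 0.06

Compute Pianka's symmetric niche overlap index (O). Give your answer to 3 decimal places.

Σ p₁ᵢp₂ᵢ = 0.0496 + 0.0046 + 0.0036 + 0.0420 + 0.0418 + 0.0072 = 0.1488
Σp_1ᵢ² = 0.16² + 0.23² + 0.18² + 0.20² + 0.11² + 0.12² = 0.0256 + 0.0529 + 0.0324 + 0.0400 + 0.0121 + 0.0144 = 0.1774
Σp_2ᵢ² = 0.31² + 0.02² + 0.02² + 0.21² + 0.38² + 0.06² = 0.0961 + 0.0004 + 0.0004 + 0.0441 + 0.1444 + 0.0036 = 0.2890
O = 0.1488 / √(0.1774 × 0.2890) = 0.1488 / 0.226426 = 0.65717

0.657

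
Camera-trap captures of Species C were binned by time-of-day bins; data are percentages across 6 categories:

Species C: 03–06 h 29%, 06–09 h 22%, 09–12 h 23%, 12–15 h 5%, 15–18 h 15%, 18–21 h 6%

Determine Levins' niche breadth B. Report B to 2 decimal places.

Convert percentages to proportions (divide by 100).
Σpᵢ² = 0.29² + 0.22² + 0.23² + 0.05² + 0.15² + 0.06² = 0.0841 + 0.0484 + 0.0529 + 0.0025 + 0.0225 + 0.0036 = 0.2140
B = 1 / 0.2140 = 4.6729

4.67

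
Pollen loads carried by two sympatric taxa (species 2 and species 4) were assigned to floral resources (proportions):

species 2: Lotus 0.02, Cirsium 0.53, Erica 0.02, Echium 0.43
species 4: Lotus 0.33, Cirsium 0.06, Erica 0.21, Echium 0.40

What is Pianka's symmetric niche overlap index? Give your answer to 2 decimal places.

Σ p₁ᵢp₂ᵢ = 0.0066 + 0.0318 + 0.0042 + 0.1720 = 0.2146
Σp_1ᵢ² = 0.02² + 0.53² + 0.02² + 0.43² = 0.0004 + 0.2809 + 0.0004 + 0.1849 = 0.4666
Σp_2ᵢ² = 0.33² + 0.06² + 0.21² + 0.40² = 0.1089 + 0.0036 + 0.0441 + 0.1600 = 0.3166
O = 0.2146 / √(0.4666 × 0.3166) = 0.2146 / 0.38435 = 0.5583

0.56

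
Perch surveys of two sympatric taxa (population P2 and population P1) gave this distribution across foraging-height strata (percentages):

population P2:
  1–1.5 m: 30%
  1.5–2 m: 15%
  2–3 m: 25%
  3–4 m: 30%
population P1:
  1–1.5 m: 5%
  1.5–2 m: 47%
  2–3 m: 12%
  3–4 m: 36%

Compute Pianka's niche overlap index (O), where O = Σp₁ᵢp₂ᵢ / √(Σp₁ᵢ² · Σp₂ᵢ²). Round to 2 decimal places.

0.72

Convert percentages to proportions (divide by 100).
Σ p₁ᵢp₂ᵢ = 0.0150 + 0.0705 + 0.0300 + 0.1080 = 0.2235
Σp_1ᵢ² = 0.30² + 0.15² + 0.25² + 0.30² = 0.0900 + 0.0225 + 0.0625 + 0.0900 = 0.2650
Σp_2ᵢ² = 0.05² + 0.47² + 0.12² + 0.36² = 0.0025 + 0.2209 + 0.0144 + 0.1296 = 0.3674
O = 0.2235 / √(0.2650 × 0.3674) = 0.2235 / 0.31203 = 0.7163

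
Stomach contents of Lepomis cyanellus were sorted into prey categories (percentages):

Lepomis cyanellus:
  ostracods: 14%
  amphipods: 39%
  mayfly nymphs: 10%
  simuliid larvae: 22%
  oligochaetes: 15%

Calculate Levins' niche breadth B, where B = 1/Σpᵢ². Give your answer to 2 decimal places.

Convert percentages to proportions (divide by 100).
Σpᵢ² = 0.14² + 0.39² + 0.10² + 0.22² + 0.15² = 0.0196 + 0.1521 + 0.0100 + 0.0484 + 0.0225 = 0.2526
B = 1 / 0.2526 = 3.9588

3.96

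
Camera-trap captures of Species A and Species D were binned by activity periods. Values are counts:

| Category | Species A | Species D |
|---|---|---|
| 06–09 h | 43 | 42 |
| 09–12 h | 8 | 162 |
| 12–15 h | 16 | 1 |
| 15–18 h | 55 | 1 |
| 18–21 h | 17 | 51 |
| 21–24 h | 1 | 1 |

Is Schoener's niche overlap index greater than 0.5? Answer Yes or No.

Proportions for Species A (n=140): 43/140=0.3071, 8/140=0.0571, 16/140=0.1143, 55/140=0.3929, 17/140=0.1214, 1/140=0.0071
Proportions for Species D (n=258): 42/258=0.1628, 162/258=0.6279, 1/258=0.0039, 1/258=0.0039, 51/258=0.1977, 1/258=0.0039
Σ|p₁ᵢ − p₂ᵢ| = 0.1443 + 0.5708 + 0.1104 + 0.3890 + 0.0763 + 0.0032 = 1.2940
D = 1 − ½ × 1.2940 = 1 − 0.64700 = 0.35300
D = 0.35300 < 0.5 → No.

No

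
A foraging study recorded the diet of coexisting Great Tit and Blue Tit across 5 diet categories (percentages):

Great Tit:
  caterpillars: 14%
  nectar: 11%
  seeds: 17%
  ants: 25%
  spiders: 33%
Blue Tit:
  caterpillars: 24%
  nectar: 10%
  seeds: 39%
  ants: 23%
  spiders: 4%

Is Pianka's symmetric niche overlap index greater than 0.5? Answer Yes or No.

Convert percentages to proportions (divide by 100).
Σ p₁ᵢp₂ᵢ = 0.0336 + 0.0110 + 0.0663 + 0.0575 + 0.0132 = 0.1816
Σp_1ᵢ² = 0.14² + 0.11² + 0.17² + 0.25² + 0.33² = 0.0196 + 0.0121 + 0.0289 + 0.0625 + 0.1089 = 0.2320
Σp_2ᵢ² = 0.24² + 0.10² + 0.39² + 0.23² + 0.04² = 0.0576 + 0.0100 + 0.1521 + 0.0529 + 0.0016 = 0.2742
O = 0.1816 / √(0.2320 × 0.2742) = 0.1816 / 0.25222 = 0.7200
O = 0.7200 > 0.5 → Yes.

Yes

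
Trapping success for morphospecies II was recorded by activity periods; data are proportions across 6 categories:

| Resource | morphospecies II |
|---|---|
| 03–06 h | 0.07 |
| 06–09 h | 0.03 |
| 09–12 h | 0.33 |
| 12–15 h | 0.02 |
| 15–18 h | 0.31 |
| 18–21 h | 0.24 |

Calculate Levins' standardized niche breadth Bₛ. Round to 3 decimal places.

0.544

Σpᵢ² = 0.07² + 0.03² + 0.33² + 0.02² + 0.31² + 0.24² = 0.0049 + 0.0009 + 0.1089 + 0.0004 + 0.0961 + 0.0576 = 0.2688
B = 1 / 0.2688 = 3.72024
Bₛ = (B − 1)/(n − 1) = (3.72024 − 1)/(6 − 1) = 2.72024/5 = 0.54405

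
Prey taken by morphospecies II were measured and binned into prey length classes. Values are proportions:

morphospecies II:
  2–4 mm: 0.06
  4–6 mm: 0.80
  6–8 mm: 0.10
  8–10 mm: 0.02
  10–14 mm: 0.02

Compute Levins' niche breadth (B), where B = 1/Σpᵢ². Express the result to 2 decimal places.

1.53

Σpᵢ² = 0.06² + 0.80² + 0.10² + 0.02² + 0.02² = 0.0036 + 0.6400 + 0.0100 + 0.0004 + 0.0004 = 0.6544
B = 1 / 0.6544 = 1.5281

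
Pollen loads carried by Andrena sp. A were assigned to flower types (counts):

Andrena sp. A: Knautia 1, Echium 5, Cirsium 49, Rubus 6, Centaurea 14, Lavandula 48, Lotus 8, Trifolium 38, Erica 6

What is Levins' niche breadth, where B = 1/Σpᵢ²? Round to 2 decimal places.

Proportions for Andrena sp. A (n=175): 1/175=0.0057, 5/175=0.0286, 49/175=0.2800, 6/175=0.0343, 14/175=0.0800, 48/175=0.2743, 8/175=0.0457, 38/175=0.2171, 6/175=0.0343
Σpᵢ² = 0.0057² + 0.0286² + 0.2800² + 0.0343² + 0.0800² + 0.2743² + 0.0457² + 0.2171² + 0.0343² = 0.000032 + 0.000818 + 0.078400 + 0.001176 + 0.006400 + 0.075240 + 0.002088 + 0.047132 + 0.001176 = 0.212462
B = 1 / 0.212462 = 4.7067

4.71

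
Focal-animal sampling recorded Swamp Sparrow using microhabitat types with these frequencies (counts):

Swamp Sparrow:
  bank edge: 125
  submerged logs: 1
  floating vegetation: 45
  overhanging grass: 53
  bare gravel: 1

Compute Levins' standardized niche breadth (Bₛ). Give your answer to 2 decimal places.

0.37

Proportions for Swamp Sparrow (n=225): 125/225=0.5556, 1/225=0.0044, 45/225=0.2000, 53/225=0.2356, 1/225=0.0044
Σpᵢ² = 0.5556² + 0.0044² + 0.2000² + 0.2356² + 0.0044² = 0.308691 + 0.000019 + 0.040000 + 0.055507 + 0.000019 = 0.404236
B = 1 / 0.404236 = 2.4738
Bₛ = (B − 1)/(n − 1) = (2.4738 − 1)/(5 − 1) = 1.4738/4 = 0.3685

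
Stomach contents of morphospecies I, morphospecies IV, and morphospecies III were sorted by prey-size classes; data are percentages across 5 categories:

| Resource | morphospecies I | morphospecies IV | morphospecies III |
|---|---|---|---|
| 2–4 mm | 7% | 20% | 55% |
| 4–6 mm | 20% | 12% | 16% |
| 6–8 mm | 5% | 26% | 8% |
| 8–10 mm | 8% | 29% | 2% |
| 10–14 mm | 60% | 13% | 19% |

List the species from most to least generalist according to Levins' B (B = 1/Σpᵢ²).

morphospecies IV > morphospecies III > morphospecies I

Convert percentages to proportions (divide by 100).
Σp_Iᵢ² = 0.07² + 0.20² + 0.05² + 0.08² + 0.60² = 0.0049 + 0.0400 + 0.0025 + 0.0064 + 0.3600 = 0.4138
B_I = 1 / 0.4138 = 2.4166
Σp_IVᵢ² = 0.20² + 0.12² + 0.26² + 0.29² + 0.13² = 0.0400 + 0.0144 + 0.0676 + 0.0841 + 0.0169 = 0.2230
B_IV = 1 / 0.2230 = 4.4843
Σp_IIIᵢ² = 0.55² + 0.16² + 0.08² + 0.02² + 0.19² = 0.3025 + 0.0256 + 0.0064 + 0.0004 + 0.0361 = 0.3710
B_III = 1 / 0.3710 = 2.6954
Ranking by B (broadest → narrowest): morphospecies IV (4.48) > morphospecies III (2.70) > morphospecies I (2.42)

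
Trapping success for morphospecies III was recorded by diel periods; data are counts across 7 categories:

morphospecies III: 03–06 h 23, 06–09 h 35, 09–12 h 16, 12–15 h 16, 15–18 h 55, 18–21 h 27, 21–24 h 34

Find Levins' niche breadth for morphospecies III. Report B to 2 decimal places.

Proportions for morphospecies III (n=206): 23/206=0.1117, 35/206=0.1699, 16/206=0.0777, 16/206=0.0777, 55/206=0.2670, 27/206=0.1311, 34/206=0.1650
Σpᵢ² = 0.1117² + 0.1699² + 0.0777² + 0.0777² + 0.2670² + 0.1311² + 0.1650² = 0.012477 + 0.028866 + 0.006037 + 0.006037 + 0.071289 + 0.017187 + 0.027225 = 0.169118
B = 1 / 0.169118 = 5.9130

5.91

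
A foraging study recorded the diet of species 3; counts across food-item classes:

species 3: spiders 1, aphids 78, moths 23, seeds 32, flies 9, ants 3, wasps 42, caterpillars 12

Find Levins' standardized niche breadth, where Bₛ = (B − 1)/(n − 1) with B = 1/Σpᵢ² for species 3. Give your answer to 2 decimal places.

0.45

Proportions for species 3 (n=200): 1/200=0.0050, 78/200=0.3900, 23/200=0.1150, 32/200=0.1600, 9/200=0.0450, 3/200=0.0150, 42/200=0.2100, 12/200=0.0600
Σpᵢ² = 0.0050² + 0.3900² + 0.1150² + 0.1600² + 0.0450² + 0.0150² + 0.2100² + 0.0600² = 0.000025 + 0.152100 + 0.013225 + 0.025600 + 0.002025 + 0.000225 + 0.044100 + 0.003600 = 0.240900
B = 1 / 0.240900 = 4.1511
Bₛ = (B − 1)/(n − 1) = (4.1511 − 1)/(8 − 1) = 3.1511/7 = 0.4502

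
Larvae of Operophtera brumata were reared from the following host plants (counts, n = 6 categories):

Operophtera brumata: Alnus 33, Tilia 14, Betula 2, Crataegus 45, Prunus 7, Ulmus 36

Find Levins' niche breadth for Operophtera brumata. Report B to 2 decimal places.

Proportions for Operophtera brumata (n=137): 33/137=0.2409, 14/137=0.1022, 2/137=0.0146, 45/137=0.3285, 7/137=0.0511, 36/137=0.2628
Σpᵢ² = 0.2409² + 0.1022² + 0.0146² + 0.3285² + 0.0511² + 0.2628² = 0.058033 + 0.010445 + 0.000213 + 0.107912 + 0.002611 + 0.069064 = 0.248278
B = 1 / 0.248278 = 4.0277

4.03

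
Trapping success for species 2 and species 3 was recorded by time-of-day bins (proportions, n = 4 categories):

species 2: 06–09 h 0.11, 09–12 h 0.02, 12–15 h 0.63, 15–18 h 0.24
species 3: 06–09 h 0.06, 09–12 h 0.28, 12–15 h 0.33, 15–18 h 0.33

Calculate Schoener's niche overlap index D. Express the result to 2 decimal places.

0.65

Σ|p₁ᵢ − p₂ᵢ| = 0.05 + 0.26 + 0.30 + 0.09 = 0.70
D = 1 − ½ × 0.70 = 1 − 0.350 = 0.6500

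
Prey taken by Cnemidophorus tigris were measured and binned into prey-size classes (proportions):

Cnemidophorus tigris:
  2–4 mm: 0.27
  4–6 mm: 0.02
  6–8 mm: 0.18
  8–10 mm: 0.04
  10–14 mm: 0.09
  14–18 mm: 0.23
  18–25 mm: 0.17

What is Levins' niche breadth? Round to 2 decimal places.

Σpᵢ² = 0.27² + 0.02² + 0.18² + 0.04² + 0.09² + 0.23² + 0.17² = 0.0729 + 0.0004 + 0.0324 + 0.0016 + 0.0081 + 0.0529 + 0.0289 = 0.1972
B = 1 / 0.1972 = 5.0710

5.07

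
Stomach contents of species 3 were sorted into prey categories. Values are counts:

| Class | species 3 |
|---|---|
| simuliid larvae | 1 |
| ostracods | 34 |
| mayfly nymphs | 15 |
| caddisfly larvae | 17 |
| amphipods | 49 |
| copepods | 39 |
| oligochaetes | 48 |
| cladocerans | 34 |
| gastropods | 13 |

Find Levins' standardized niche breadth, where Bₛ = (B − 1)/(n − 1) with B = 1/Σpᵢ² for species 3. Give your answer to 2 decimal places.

Proportions for species 3 (n=250): 1/250=0.0040, 34/250=0.1360, 15/250=0.0600, 17/250=0.0680, 49/250=0.1960, 39/250=0.1560, 48/250=0.1920, 34/250=0.1360, 13/250=0.0520
Σpᵢ² = 0.0040² + 0.1360² + 0.0600² + 0.0680² + 0.1960² + 0.1560² + 0.1920² + 0.1360² + 0.0520² = 0.000016 + 0.018496 + 0.003600 + 0.004624 + 0.038416 + 0.024336 + 0.036864 + 0.018496 + 0.002704 = 0.147552
B = 1 / 0.147552 = 6.7773
Bₛ = (B − 1)/(n − 1) = (6.7773 − 1)/(9 − 1) = 5.7773/8 = 0.7222

0.72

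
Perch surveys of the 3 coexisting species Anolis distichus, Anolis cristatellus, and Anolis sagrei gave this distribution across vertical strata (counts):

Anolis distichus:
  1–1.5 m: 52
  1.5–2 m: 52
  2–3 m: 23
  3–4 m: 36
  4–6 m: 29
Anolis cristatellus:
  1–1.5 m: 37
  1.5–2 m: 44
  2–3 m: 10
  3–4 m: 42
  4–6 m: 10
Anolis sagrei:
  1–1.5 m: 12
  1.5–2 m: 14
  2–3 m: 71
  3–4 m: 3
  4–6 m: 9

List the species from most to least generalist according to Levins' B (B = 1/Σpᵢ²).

Proportions for Anolis distichus (n=192): 52/192=0.2708, 52/192=0.2708, 23/192=0.1198, 36/192=0.1875, 29/192=0.1510
Proportions for Anolis cristatellus (n=143): 37/143=0.2587, 44/143=0.3077, 10/143=0.0699, 42/143=0.2937, 10/143=0.0699
Proportions for Anolis sagrei (n=109): 12/109=0.1101, 14/109=0.1284, 71/109=0.6514, 3/109=0.0275, 9/109=0.0826
Σp_distᵢ² = 0.2708² + 0.2708² + 0.1198² + 0.1875² + 0.1510² = 0.073333 + 0.073333 + 0.014352 + 0.035156 + 0.022801 = 0.218975
B_dist = 1 / 0.218975 = 4.5667
Σp_crisᵢ² = 0.2587² + 0.3077² + 0.0699² + 0.2937² + 0.0699² = 0.066926 + 0.094679 + 0.004886 + 0.086260 + 0.004886 = 0.257637
B_cris = 1 / 0.257637 = 3.8814
Σp_sagrᵢ² = 0.1101² + 0.1284² + 0.6514² + 0.0275² + 0.0826² = 0.012122 + 0.016487 + 0.424322 + 0.000756 + 0.006823 = 0.460510
B_sagr = 1 / 0.460510 = 2.1715
Ranking by B (broadest → narrowest): Anolis distichus (4.57) > Anolis cristatellus (3.88) > Anolis sagrei (2.17)

Anolis distichus > Anolis cristatellus > Anolis sagrei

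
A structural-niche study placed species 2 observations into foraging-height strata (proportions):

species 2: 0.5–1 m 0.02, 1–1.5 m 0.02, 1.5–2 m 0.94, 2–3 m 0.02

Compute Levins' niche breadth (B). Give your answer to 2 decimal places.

1.13

Σpᵢ² = 0.02² + 0.02² + 0.94² + 0.02² = 0.0004 + 0.0004 + 0.8836 + 0.0004 = 0.8848
B = 1 / 0.8848 = 1.1302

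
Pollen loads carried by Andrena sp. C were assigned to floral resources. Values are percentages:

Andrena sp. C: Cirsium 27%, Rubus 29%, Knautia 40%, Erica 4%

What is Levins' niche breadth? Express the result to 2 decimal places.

Convert percentages to proportions (divide by 100).
Σpᵢ² = 0.27² + 0.29² + 0.40² + 0.04² = 0.0729 + 0.0841 + 0.1600 + 0.0016 = 0.3186
B = 1 / 0.3186 = 3.1387

3.14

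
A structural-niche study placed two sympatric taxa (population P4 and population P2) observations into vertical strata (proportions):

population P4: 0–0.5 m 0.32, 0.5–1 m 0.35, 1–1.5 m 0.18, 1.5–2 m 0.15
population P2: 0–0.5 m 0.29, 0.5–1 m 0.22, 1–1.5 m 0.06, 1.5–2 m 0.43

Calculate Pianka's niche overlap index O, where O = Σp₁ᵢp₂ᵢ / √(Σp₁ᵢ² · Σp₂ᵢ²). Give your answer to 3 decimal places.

0.818

Σ p₁ᵢp₂ᵢ = 0.0928 + 0.0770 + 0.0108 + 0.0645 = 0.2451
Σp_1ᵢ² = 0.32² + 0.35² + 0.18² + 0.15² = 0.1024 + 0.1225 + 0.0324 + 0.0225 = 0.2798
Σp_2ᵢ² = 0.29² + 0.22² + 0.06² + 0.43² = 0.0841 + 0.0484 + 0.0036 + 0.1849 = 0.3210
O = 0.2451 / √(0.2798 × 0.3210) = 0.2451 / 0.299693 = 0.81784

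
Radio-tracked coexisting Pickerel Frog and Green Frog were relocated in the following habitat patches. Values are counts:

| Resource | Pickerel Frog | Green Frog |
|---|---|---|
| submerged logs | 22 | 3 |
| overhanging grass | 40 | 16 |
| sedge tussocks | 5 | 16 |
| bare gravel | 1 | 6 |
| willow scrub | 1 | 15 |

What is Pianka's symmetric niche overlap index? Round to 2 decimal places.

0.63

Proportions for Pickerel Frog (n=69): 22/69=0.3188, 40/69=0.5797, 5/69=0.0725, 1/69=0.0145, 1/69=0.0145
Proportions for Green Frog (n=56): 3/56=0.0536, 16/56=0.2857, 16/56=0.2857, 6/56=0.1071, 15/56=0.2679
Σ p₁ᵢp₂ᵢ = 0.017088 + 0.165620 + 0.020713 + 0.001553 + 0.003885 = 0.208859
Σp_1ᵢ² = 0.3188² + 0.5797² + 0.0725² + 0.0145² + 0.0145² = 0.101633 + 0.336052 + 0.005256 + 0.000210 + 0.000210 = 0.443361
Σp_2ᵢ² = 0.0536² + 0.2857² + 0.2857² + 0.1071² + 0.2679² = 0.002873 + 0.081624 + 0.081624 + 0.011470 + 0.071770 = 0.249361
O = 0.208859 / √(0.443361 × 0.249361) = 0.208859 / 0.3325010 = 0.6281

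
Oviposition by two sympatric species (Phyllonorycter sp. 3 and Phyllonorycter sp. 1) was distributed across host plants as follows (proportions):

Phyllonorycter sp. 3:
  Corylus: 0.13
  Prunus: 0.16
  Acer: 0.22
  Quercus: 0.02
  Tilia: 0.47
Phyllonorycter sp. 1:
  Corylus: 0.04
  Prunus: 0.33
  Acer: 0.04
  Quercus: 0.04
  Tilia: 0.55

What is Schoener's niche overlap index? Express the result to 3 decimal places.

0.730

Σ|p₁ᵢ − p₂ᵢ| = 0.09 + 0.17 + 0.18 + 0.02 + 0.08 = 0.54
D = 1 − ½ × 0.54 = 1 − 0.270 = 0.73000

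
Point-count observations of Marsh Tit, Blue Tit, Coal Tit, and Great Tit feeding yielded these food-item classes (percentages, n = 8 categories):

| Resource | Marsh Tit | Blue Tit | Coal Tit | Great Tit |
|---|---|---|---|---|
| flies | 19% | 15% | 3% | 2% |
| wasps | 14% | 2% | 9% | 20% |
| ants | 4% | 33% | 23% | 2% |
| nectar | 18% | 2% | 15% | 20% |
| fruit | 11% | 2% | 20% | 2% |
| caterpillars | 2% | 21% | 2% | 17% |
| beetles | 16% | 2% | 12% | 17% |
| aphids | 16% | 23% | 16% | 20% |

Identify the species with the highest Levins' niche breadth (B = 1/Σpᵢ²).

Convert percentages to proportions (divide by 100).
Σp_Marsᵢ² = 0.19² + 0.14² + 0.04² + 0.18² + 0.11² + 0.02² + 0.16² + 0.16² = 0.0361 + 0.0196 + 0.0016 + 0.0324 + 0.0121 + 0.0004 + 0.0256 + 0.0256 = 0.1534
B_Mars = 1 / 0.1534 = 6.5189
Σp_Blueᵢ² = 0.15² + 0.02² + 0.33² + 0.02² + 0.02² + 0.21² + 0.02² + 0.23² = 0.0225 + 0.0004 + 0.1089 + 0.0004 + 0.0004 + 0.0441 + 0.0004 + 0.0529 = 0.2300
B_Blue = 1 / 0.2300 = 4.3478
Σp_Coalᵢ² = 0.03² + 0.09² + 0.23² + 0.15² + 0.20² + 0.02² + 0.12² + 0.16² = 0.0009 + 0.0081 + 0.0529 + 0.0225 + 0.0400 + 0.0004 + 0.0144 + 0.0256 = 0.1648
B_Coal = 1 / 0.1648 = 6.0680
Σp_Greaᵢ² = 0.02² + 0.20² + 0.02² + 0.20² + 0.02² + 0.17² + 0.17² + 0.20² = 0.0004 + 0.0400 + 0.0004 + 0.0400 + 0.0004 + 0.0289 + 0.0289 + 0.0400 = 0.1790
B_Grea = 1 / 0.1790 = 5.5866
Highest B → broadest niche (most generalist): Marsh Tit (B = 6.52).

Marsh Tit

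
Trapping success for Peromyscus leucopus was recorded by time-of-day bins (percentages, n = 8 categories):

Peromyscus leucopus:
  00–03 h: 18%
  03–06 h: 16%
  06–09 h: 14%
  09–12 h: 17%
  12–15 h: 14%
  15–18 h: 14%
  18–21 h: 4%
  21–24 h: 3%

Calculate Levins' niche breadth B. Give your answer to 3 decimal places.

Convert percentages to proportions (divide by 100).
Σpᵢ² = 0.18² + 0.16² + 0.14² + 0.17² + 0.14² + 0.14² + 0.04² + 0.03² = 0.0324 + 0.0256 + 0.0196 + 0.0289 + 0.0196 + 0.0196 + 0.0016 + 0.0009 = 0.1482
B = 1 / 0.1482 = 6.74764

6.748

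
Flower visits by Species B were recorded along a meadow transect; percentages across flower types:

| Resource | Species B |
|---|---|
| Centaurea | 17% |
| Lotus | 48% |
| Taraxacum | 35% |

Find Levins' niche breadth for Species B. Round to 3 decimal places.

2.619

Convert percentages to proportions (divide by 100).
Σpᵢ² = 0.17² + 0.48² + 0.35² = 0.0289 + 0.2304 + 0.1225 = 0.3818
B = 1 / 0.3818 = 2.61917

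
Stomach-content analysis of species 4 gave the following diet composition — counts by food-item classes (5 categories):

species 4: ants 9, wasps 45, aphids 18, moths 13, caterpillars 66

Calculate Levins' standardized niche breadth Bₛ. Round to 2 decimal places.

0.57

Proportions for species 4 (n=151): 9/151=0.0596, 45/151=0.2980, 18/151=0.1192, 13/151=0.0861, 66/151=0.4371
Σpᵢ² = 0.0596² + 0.2980² + 0.1192² + 0.0861² + 0.4371² = 0.003552 + 0.088804 + 0.014209 + 0.007413 + 0.191056 = 0.305034
B = 1 / 0.305034 = 3.2783
Bₛ = (B − 1)/(n − 1) = (3.2783 − 1)/(5 − 1) = 2.2783/4 = 0.5696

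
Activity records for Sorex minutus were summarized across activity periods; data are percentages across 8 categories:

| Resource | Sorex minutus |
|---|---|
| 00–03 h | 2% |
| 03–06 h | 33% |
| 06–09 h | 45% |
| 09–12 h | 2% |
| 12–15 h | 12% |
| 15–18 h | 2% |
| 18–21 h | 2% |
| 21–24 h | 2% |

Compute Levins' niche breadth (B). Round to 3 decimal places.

3.051

Convert percentages to proportions (divide by 100).
Σpᵢ² = 0.02² + 0.33² + 0.45² + 0.02² + 0.12² + 0.02² + 0.02² + 0.02² = 0.0004 + 0.1089 + 0.2025 + 0.0004 + 0.0144 + 0.0004 + 0.0004 + 0.0004 = 0.3278
B = 1 / 0.3278 = 3.05064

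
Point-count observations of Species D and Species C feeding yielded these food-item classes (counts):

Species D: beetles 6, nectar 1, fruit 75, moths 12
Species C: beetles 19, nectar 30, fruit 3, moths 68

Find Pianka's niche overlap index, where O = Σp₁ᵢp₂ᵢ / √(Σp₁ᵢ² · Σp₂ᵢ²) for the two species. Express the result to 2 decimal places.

Proportions for Species D (n=94): 6/94=0.0638, 1/94=0.0106, 75/94=0.7979, 12/94=0.1277
Proportions for Species C (n=120): 19/120=0.1583, 30/120=0.2500, 3/120=0.0250, 68/120=0.5667
Σ p₁ᵢp₂ᵢ = 0.010100 + 0.002650 + 0.019948 + 0.072368 = 0.105066
Σp_1ᵢ² = 0.0638² + 0.0106² + 0.7979² + 0.1277² = 0.004070 + 0.000112 + 0.636644 + 0.016307 = 0.657133
Σp_2ᵢ² = 0.1583² + 0.2500² + 0.0250² + 0.5667² = 0.025059 + 0.062500 + 0.000625 + 0.321149 = 0.409333
O = 0.105066 / √(0.657133 × 0.409333) = 0.105066 / 0.5186388 = 0.2026

0.20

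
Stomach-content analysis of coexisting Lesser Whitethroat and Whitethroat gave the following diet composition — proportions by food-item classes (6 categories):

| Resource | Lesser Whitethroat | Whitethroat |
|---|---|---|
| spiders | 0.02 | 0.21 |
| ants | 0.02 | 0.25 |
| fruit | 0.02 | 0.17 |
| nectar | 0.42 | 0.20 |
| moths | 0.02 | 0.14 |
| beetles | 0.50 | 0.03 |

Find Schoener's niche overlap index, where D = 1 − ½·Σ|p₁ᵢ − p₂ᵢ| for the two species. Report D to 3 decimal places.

Σ|p₁ᵢ − p₂ᵢ| = 0.19 + 0.23 + 0.15 + 0.22 + 0.12 + 0.47 = 1.38
D = 1 − ½ × 1.38 = 1 − 0.690 = 0.31000

0.310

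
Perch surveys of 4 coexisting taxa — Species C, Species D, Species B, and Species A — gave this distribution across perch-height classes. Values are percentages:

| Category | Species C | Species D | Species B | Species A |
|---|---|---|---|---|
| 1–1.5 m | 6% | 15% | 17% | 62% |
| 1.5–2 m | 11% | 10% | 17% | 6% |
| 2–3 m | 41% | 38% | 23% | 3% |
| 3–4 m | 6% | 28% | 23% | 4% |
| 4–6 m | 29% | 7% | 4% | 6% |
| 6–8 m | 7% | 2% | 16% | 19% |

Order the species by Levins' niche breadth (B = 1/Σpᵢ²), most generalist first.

Convert percentages to proportions (divide by 100).
Σp_Cᵢ² = 0.06² + 0.11² + 0.41² + 0.06² + 0.29² + 0.07² = 0.0036 + 0.0121 + 0.1681 + 0.0036 + 0.0841 + 0.0049 = 0.2764
B_C = 1 / 0.2764 = 3.6179
Σp_Dᵢ² = 0.15² + 0.10² + 0.38² + 0.28² + 0.07² + 0.02² = 0.0225 + 0.0100 + 0.1444 + 0.0784 + 0.0049 + 0.0004 = 0.2606
B_D = 1 / 0.2606 = 3.8373
Σp_Bᵢ² = 0.17² + 0.17² + 0.23² + 0.23² + 0.04² + 0.16² = 0.0289 + 0.0289 + 0.0529 + 0.0529 + 0.0016 + 0.0256 = 0.1908
B_B = 1 / 0.1908 = 5.2411
Σp_Aᵢ² = 0.62² + 0.06² + 0.03² + 0.04² + 0.06² + 0.19² = 0.3844 + 0.0036 + 0.0009 + 0.0016 + 0.0036 + 0.0361 = 0.4302
B_A = 1 / 0.4302 = 2.3245
Ranking by B (broadest → narrowest): Species B (5.24) > Species D (3.84) > Species C (3.62) > Species A (2.32)

Species B > Species D > Species C > Species A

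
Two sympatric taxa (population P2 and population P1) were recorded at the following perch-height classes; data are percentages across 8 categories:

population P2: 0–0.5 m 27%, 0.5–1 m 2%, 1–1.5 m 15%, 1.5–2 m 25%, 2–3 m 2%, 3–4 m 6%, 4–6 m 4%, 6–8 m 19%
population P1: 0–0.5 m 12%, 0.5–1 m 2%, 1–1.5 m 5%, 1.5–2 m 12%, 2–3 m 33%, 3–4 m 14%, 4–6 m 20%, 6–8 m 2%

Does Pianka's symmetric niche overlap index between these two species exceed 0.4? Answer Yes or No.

Yes

Convert percentages to proportions (divide by 100).
Σ p₁ᵢp₂ᵢ = 0.0324 + 0.0004 + 0.0075 + 0.0300 + 0.0066 + 0.0084 + 0.0080 + 0.0038 = 0.0971
Σp_1ᵢ² = 0.27² + 0.02² + 0.15² + 0.25² + 0.02² + 0.06² + 0.04² + 0.19² = 0.0729 + 0.0004 + 0.0225 + 0.0625 + 0.0004 + 0.0036 + 0.0016 + 0.0361 = 0.2000
Σp_2ᵢ² = 0.12² + 0.02² + 0.05² + 0.12² + 0.33² + 0.14² + 0.20² + 0.02² = 0.0144 + 0.0004 + 0.0025 + 0.0144 + 0.1089 + 0.0196 + 0.0400 + 0.0004 = 0.2006
O = 0.0971 / √(0.2000 × 0.2006) = 0.0971 / 0.20030 = 0.4848
O = 0.4848 > 0.4 → Yes.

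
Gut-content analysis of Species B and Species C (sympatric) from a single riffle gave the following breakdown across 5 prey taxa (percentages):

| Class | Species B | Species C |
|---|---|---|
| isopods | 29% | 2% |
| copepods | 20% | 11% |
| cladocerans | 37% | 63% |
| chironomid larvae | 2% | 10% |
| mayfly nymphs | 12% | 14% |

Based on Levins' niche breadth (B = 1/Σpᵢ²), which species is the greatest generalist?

Convert percentages to proportions (divide by 100).
Σp_Bᵢ² = 0.29² + 0.20² + 0.37² + 0.02² + 0.12² = 0.0841 + 0.0400 + 0.1369 + 0.0004 + 0.0144 = 0.2758
B_B = 1 / 0.2758 = 3.6258
Σp_Cᵢ² = 0.02² + 0.11² + 0.63² + 0.10² + 0.14² = 0.0004 + 0.0121 + 0.3969 + 0.0100 + 0.0196 = 0.4390
B_C = 1 / 0.4390 = 2.2779
Highest B → broadest niche (most generalist): Species B (B = 3.63).

Species B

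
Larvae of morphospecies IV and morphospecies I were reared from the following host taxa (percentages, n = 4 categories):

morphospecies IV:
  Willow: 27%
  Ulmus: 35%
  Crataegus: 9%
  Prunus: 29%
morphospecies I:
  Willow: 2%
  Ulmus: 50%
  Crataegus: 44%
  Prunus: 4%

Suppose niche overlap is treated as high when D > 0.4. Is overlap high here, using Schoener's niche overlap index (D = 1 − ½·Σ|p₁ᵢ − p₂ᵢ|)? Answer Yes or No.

Convert percentages to proportions (divide by 100).
Σ|p₁ᵢ − p₂ᵢ| = 0.25 + 0.15 + 0.35 + 0.25 = 1.00
D = 1 − ½ × 1.00 = 1 − 0.500 = 0.5000
D = 0.5000 > 0.4 → Yes.

Yes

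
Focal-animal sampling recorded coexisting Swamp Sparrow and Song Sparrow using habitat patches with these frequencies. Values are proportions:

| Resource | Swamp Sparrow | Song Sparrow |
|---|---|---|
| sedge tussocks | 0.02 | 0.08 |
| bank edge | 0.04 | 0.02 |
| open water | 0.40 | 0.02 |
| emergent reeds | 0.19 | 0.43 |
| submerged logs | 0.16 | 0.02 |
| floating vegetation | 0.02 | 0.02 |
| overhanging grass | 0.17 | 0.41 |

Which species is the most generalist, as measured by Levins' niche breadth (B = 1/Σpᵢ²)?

Swamp Sparrow

Σp_Swamᵢ² = 0.02² + 0.04² + 0.40² + 0.19² + 0.16² + 0.02² + 0.17² = 0.0004 + 0.0016 + 0.1600 + 0.0361 + 0.0256 + 0.0004 + 0.0289 = 0.2530
B_Swam = 1 / 0.2530 = 3.9526
Σp_Songᵢ² = 0.08² + 0.02² + 0.02² + 0.43² + 0.02² + 0.02² + 0.41² = 0.0064 + 0.0004 + 0.0004 + 0.1849 + 0.0004 + 0.0004 + 0.1681 = 0.3610
B_Song = 1 / 0.3610 = 2.7701
Highest B → broadest niche (most generalist): Swamp Sparrow (B = 3.95).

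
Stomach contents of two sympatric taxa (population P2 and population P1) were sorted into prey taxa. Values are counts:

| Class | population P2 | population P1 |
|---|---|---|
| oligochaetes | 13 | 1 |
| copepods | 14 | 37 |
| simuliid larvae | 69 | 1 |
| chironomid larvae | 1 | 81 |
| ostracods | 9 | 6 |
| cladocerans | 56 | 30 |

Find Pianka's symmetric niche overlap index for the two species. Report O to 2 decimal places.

0.28

Proportions for population P2 (n=162): 13/162=0.0802, 14/162=0.0864, 69/162=0.4259, 1/162=0.0062, 9/162=0.0556, 56/162=0.3457
Proportions for population P1 (n=156): 1/156=0.0064, 37/156=0.2372, 1/156=0.0064, 81/156=0.5192, 6/156=0.0385, 30/156=0.1923
Σ p₁ᵢp₂ᵢ = 0.000513 + 0.020494 + 0.002726 + 0.003219 + 0.002141 + 0.066478 = 0.095571
Σp_1ᵢ² = 0.0802² + 0.0864² + 0.4259² + 0.0062² + 0.0556² + 0.3457² = 0.006432 + 0.007465 + 0.181391 + 0.000038 + 0.003091 + 0.119508 = 0.317925
Σp_2ᵢ² = 0.0064² + 0.2372² + 0.0064² + 0.5192² + 0.0385² + 0.1923² = 0.000041 + 0.056264 + 0.000041 + 0.269569 + 0.001482 + 0.036979 = 0.364376
O = 0.095571 / √(0.317925 × 0.364376) = 0.095571 / 0.3403590 = 0.2808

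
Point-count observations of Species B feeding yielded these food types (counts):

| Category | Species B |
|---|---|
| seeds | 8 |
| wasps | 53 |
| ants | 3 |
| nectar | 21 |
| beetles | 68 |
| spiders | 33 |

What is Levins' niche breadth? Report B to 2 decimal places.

3.83

Proportions for Species B (n=186): 8/186=0.0430, 53/186=0.2849, 3/186=0.0161, 21/186=0.1129, 68/186=0.3656, 33/186=0.1774
Σpᵢ² = 0.0430² + 0.2849² + 0.0161² + 0.1129² + 0.3656² + 0.1774² = 0.001849 + 0.081168 + 0.000259 + 0.012746 + 0.133663 + 0.031471 = 0.261156
B = 1 / 0.261156 = 3.8291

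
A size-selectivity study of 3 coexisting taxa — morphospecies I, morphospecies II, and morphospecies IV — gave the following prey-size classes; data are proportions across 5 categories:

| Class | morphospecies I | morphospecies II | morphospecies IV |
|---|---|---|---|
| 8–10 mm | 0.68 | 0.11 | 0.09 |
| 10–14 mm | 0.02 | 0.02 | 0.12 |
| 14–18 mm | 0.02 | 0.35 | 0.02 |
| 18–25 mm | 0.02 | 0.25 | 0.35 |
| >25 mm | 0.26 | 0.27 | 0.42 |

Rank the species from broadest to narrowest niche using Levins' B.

morphospecies II > morphospecies IV > morphospecies I

Σp_Iᵢ² = 0.68² + 0.02² + 0.02² + 0.02² + 0.26² = 0.4624 + 0.0004 + 0.0004 + 0.0004 + 0.0676 = 0.5312
B_I = 1 / 0.5312 = 1.8825
Σp_IIᵢ² = 0.11² + 0.02² + 0.35² + 0.25² + 0.27² = 0.0121 + 0.0004 + 0.1225 + 0.0625 + 0.0729 = 0.2704
B_II = 1 / 0.2704 = 3.6982
Σp_IVᵢ² = 0.09² + 0.12² + 0.02² + 0.35² + 0.42² = 0.0081 + 0.0144 + 0.0004 + 0.1225 + 0.1764 = 0.3218
B_IV = 1 / 0.3218 = 3.1075
Ranking by B (broadest → narrowest): morphospecies II (3.70) > morphospecies IV (3.11) > morphospecies I (1.88)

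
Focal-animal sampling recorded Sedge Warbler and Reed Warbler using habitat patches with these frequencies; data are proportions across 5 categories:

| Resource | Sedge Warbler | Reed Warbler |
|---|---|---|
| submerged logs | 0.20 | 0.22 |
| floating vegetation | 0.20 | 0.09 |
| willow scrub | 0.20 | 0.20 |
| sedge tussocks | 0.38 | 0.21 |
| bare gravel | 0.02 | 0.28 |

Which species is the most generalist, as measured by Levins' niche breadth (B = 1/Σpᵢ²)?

Σp_Sedgᵢ² = 0.20² + 0.20² + 0.20² + 0.38² + 0.02² = 0.0400 + 0.0400 + 0.0400 + 0.1444 + 0.0004 = 0.2648
B_Sedg = 1 / 0.2648 = 3.7764
Σp_Reedᵢ² = 0.22² + 0.09² + 0.20² + 0.21² + 0.28² = 0.0484 + 0.0081 + 0.0400 + 0.0441 + 0.0784 = 0.2190
B_Reed = 1 / 0.2190 = 4.5662
Highest B → broadest niche (most generalist): Reed Warbler (B = 4.57).

Reed Warbler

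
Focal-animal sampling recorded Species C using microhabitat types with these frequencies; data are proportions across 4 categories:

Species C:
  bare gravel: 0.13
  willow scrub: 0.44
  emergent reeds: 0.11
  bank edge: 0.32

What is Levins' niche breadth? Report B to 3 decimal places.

Σpᵢ² = 0.13² + 0.44² + 0.11² + 0.32² = 0.0169 + 0.1936 + 0.0121 + 0.1024 = 0.3250
B = 1 / 0.3250 = 3.07692

3.077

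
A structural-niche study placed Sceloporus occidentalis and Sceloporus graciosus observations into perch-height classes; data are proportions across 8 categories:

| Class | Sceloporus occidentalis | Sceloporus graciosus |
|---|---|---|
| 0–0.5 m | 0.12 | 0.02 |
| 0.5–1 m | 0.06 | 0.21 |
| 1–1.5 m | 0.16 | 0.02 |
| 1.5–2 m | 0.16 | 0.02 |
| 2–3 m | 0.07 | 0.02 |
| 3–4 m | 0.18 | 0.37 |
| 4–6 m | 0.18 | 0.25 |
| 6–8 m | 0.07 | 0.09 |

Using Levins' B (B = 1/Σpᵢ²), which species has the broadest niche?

Sceloporus occidentalis

Σp_occiᵢ² = 0.12² + 0.06² + 0.16² + 0.16² + 0.07² + 0.18² + 0.18² + 0.07² = 0.0144 + 0.0036 + 0.0256 + 0.0256 + 0.0049 + 0.0324 + 0.0324 + 0.0049 = 0.1438
B_occi = 1 / 0.1438 = 6.9541
Σp_gracᵢ² = 0.02² + 0.21² + 0.02² + 0.02² + 0.02² + 0.37² + 0.25² + 0.09² = 0.0004 + 0.0441 + 0.0004 + 0.0004 + 0.0004 + 0.1369 + 0.0625 + 0.0081 = 0.2532
B_grac = 1 / 0.2532 = 3.9494
Highest B → broadest niche (most generalist): Sceloporus occidentalis (B = 6.95).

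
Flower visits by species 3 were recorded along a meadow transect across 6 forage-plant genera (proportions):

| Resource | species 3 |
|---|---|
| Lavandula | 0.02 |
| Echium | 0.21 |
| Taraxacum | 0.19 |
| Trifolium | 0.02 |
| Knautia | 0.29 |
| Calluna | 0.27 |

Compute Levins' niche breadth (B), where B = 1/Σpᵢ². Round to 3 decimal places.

4.202

Σpᵢ² = 0.02² + 0.21² + 0.19² + 0.02² + 0.29² + 0.27² = 0.0004 + 0.0441 + 0.0361 + 0.0004 + 0.0841 + 0.0729 = 0.2380
B = 1 / 0.2380 = 4.20168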